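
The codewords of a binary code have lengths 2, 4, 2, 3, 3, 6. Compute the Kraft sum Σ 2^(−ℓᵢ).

0.828125

With common denominator 2^6 = 64: Σ 2^(−ℓᵢ) = 16/64 + 4/64 + 16/64 + 8/64 + 8/64 + 1/64 = 53/64 = 0.828125.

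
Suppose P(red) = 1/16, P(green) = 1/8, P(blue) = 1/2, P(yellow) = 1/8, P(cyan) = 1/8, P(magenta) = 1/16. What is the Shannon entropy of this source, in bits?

2.125 bits

Each probability is a power of 1/2, so log₂(1/p) is an integer.
H = Σ p·log₂(1/p) = 1/16·4 + 1/8·3 + 1/2·1 + 1/8·3 + 1/8·3 + 1/16·4 = 2.125 bits.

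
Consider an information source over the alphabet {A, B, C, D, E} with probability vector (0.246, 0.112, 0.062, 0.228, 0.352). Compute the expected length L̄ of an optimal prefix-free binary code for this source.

2.174 bits/symbol

Repeatedly combine the two least-probable nodes; the expected code length is the sum of the merged weights.
merge 31/500 + 14/125 → 87/500
merge 87/500 + 57/250 → 201/500
merge 123/500 + 44/125 → 299/500
merge 201/500 + 299/500 → 1
L = 87/500 + 201/500 + 299/500 + 1 = 1087/500 = 2.174 bits/symbol.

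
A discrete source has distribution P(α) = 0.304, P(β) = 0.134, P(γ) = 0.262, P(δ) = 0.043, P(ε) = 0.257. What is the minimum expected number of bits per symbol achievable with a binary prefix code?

2.177 bits/symbol

Repeatedly combine the two least-probable nodes; the expected code length is the sum of the merged weights.
merge 43/1000 + 67/500 → 177/1000
merge 177/1000 + 257/1000 → 217/500
merge 131/500 + 38/125 → 283/500
merge 217/500 + 283/500 → 1
L = 177/1000 + 217/500 + 283/500 + 1 = 2177/1000 = 2.177 bits/symbol.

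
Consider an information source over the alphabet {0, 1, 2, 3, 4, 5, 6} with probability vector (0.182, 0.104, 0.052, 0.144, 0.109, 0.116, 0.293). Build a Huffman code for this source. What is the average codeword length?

Repeatedly combine the two least-probable nodes; the expected code length is the sum of the merged weights.
merge 13/250 + 13/125 → 39/250
merge 109/1000 + 29/250 → 9/40
merge 18/125 + 39/250 → 3/10
merge 91/500 + 9/40 → 407/1000
merge 293/1000 + 3/10 → 593/1000
merge 407/1000 + 593/1000 → 1
L = 39/250 + 9/40 + 3/10 + 407/1000 + 593/1000 + 1 = 2681/1000 = 2.681 bits/symbol.

2.681 bits/symbol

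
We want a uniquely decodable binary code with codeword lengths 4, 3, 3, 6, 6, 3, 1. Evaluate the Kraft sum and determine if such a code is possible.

With common denominator 2^6 = 64: Σ 2^(−ℓᵢ) = 4/64 + 8/64 + 8/64 + 1/64 + 1/64 + 8/64 + 32/64 = 62/64 = 0.96875.
Kraft's inequality requires Σ ≤ 1; here Σ = 0.96875 ≤ 1, so such a prefix code exists.

0.96875; yes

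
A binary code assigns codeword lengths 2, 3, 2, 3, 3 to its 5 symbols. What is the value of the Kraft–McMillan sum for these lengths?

0.875

With common denominator 2^3 = 8: Σ 2^(−ℓᵢ) = 2/8 + 1/8 + 2/8 + 1/8 + 1/8 = 7/8 = 0.875.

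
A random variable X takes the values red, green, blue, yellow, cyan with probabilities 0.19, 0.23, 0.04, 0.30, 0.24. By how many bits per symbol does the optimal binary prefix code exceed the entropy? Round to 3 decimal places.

Entropy H = −Σ p log₂ p ≈ 2.1439 bits.
Huffman merges: 1/25+19/100→23/100; 23/100+23/100→23/50; 6/25+3/10→27/50; 23/50+27/50→1. L = 223/100 ≈ 2.2300.
L − H = 2.2300 − 2.1439 = 0.086 bits.

0.086 bits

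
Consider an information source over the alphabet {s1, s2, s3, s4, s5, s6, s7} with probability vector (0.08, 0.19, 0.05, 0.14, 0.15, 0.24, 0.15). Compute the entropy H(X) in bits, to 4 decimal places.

2.6752 bits

H = −Σ pᵢ log₂ pᵢ.
−0.08·log₂(0.08) = 0.2915
−0.19·log₂(0.19) = 0.4552
−0.05·log₂(0.05) = 0.2161
−0.14·log₂(0.14) = 0.3971
−0.15·log₂(0.15) = 0.4105
−0.24·log₂(0.24) = 0.4941
−0.15·log₂(0.15) = 0.4105
Sum ≈ 2.6752 → 2.6752 bits.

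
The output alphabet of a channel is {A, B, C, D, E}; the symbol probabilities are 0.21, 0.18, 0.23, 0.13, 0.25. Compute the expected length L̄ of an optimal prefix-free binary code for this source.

2.31 bits/symbol

Repeatedly combine the two least-probable nodes; the expected code length is the sum of the merged weights.
merge 13/100 + 9/50 → 31/100
merge 21/100 + 23/100 → 11/25
merge 1/4 + 31/100 → 14/25
merge 11/25 + 14/25 → 1
L = 31/100 + 11/25 + 14/25 + 1 = 231/100 = 2.31 bits/symbol.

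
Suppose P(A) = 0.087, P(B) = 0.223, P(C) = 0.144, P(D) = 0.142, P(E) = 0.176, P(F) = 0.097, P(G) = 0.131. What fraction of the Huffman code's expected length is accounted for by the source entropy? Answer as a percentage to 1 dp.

98.8%

Entropy H = −Σ p log₂ p ≈ 2.7435 bits.
Huffman merges: 87/1000+97/1000→23/125; 131/1000+71/500→273/1000; 18/125+22/125→8/25; 23/125+223/1000→407/1000; 273/1000+8/25→593/1000; 407/1000+593/1000→1. L = 2777/1000 ≈ 2.7770.
Efficiency = H/L = 2.7435/2.7770 = 98.8%.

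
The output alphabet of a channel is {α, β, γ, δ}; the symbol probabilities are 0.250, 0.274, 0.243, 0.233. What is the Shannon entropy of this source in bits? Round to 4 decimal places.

1.9974 bits

H = −Σ pᵢ log₂ pᵢ.
−0.250·log₂(0.250) = 0.5000
−0.274·log₂(0.274) = 0.5118
−0.243·log₂(0.243) = 0.4960
−0.233·log₂(0.233) = 0.4897
Sum ≈ 1.9974 → 1.9974 bits.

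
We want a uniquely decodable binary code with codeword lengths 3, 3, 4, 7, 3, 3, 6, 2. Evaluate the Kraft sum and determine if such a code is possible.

0.8359375; yes

With common denominator 2^7 = 128: Σ 2^(−ℓᵢ) = 16/128 + 16/128 + 8/128 + 1/128 + 16/128 + 16/128 + 2/128 + 32/128 = 107/128 = 0.8359375.
Kraft's inequality requires Σ ≤ 1; here Σ = 0.8359375 ≤ 1, so such a prefix code exists.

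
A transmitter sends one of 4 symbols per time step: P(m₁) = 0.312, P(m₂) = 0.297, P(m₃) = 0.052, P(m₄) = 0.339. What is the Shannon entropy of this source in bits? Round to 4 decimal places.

H = −Σ pᵢ log₂ pᵢ.
−0.312·log₂(0.312) = 0.5243
−0.297·log₂(0.297) = 0.5202
−0.052·log₂(0.052) = 0.2218
−0.339·log₂(0.339) = 0.5291
Sum ≈ 1.7953 → 1.7953 bits.

1.7953 bits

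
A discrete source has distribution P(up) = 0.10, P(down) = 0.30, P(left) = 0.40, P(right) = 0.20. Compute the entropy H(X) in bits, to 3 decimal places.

1.846 bits

H = −Σ pᵢ log₂ pᵢ.
−0.10·log₂(0.10) = 0.3322
−0.30·log₂(0.30) = 0.5211
−0.40·log₂(0.40) = 0.5288
−0.20·log₂(0.20) = 0.4644
Sum ≈ 1.8464 → 1.846 bits.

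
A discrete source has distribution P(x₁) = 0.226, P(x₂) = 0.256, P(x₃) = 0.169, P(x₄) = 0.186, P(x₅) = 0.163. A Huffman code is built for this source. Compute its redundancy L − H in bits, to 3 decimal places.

Entropy H = −Σ p log₂ p ≈ 2.2995 bits.
Huffman merges: 163/1000+169/1000→83/250; 93/500+113/500→103/250; 32/125+83/250→147/250; 103/250+147/250→1. L = 583/250 ≈ 2.3320.
L − H = 2.3320 − 2.2995 = 0.032 bits.

0.032 bits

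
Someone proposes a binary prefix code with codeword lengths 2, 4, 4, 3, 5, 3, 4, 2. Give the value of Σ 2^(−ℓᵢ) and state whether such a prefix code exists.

With common denominator 2^5 = 32: Σ 2^(−ℓᵢ) = 8/32 + 2/32 + 2/32 + 4/32 + 1/32 + 4/32 + 2/32 + 8/32 = 31/32 = 0.96875.
Kraft's inequality requires Σ ≤ 1; here Σ = 0.96875 ≤ 1, so such a prefix code exists.

0.96875; yes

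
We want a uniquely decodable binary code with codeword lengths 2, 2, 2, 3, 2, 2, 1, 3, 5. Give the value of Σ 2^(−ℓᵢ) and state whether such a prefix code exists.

With common denominator 2^5 = 32: Σ 2^(−ℓᵢ) = 8/32 + 8/32 + 8/32 + 4/32 + 8/32 + 8/32 + 16/32 + 4/32 + 1/32 = 65/32 = 2.03125.
Kraft's inequality requires Σ ≤ 1; here Σ = 2.03125 > 1, so no such prefix code exists.

2.03125; no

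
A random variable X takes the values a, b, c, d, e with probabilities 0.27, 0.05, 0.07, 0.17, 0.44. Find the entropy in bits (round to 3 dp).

H = −Σ pᵢ log₂ pᵢ.
−0.27·log₂(0.27) = 0.5100
−0.05·log₂(0.05) = 0.2161
−0.07·log₂(0.07) = 0.2686
−0.17·log₂(0.17) = 0.4346
−0.44·log₂(0.44) = 0.5211
Sum ≈ 1.9504 → 1.950 bits.

1.950 bits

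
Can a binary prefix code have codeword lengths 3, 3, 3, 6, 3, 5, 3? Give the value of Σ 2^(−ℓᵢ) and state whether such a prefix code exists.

With common denominator 2^6 = 64: Σ 2^(−ℓᵢ) = 8/64 + 8/64 + 8/64 + 1/64 + 8/64 + 2/64 + 8/64 = 43/64 = 0.671875.
Kraft's inequality requires Σ ≤ 1; here Σ = 0.671875 ≤ 1, so such a prefix code exists.

0.671875; yes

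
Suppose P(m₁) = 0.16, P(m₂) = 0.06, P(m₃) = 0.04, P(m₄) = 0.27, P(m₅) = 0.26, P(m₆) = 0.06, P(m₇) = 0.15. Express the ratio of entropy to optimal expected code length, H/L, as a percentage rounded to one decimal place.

Entropy H = −Σ p log₂ p ≈ 2.5217 bits.
Huffman merges: 1/25+3/50→1/10; 3/50+1/10→4/25; 3/20+4/25→31/100; 4/25+13/50→21/50; 27/100+31/100→29/50; 21/50+29/50→1. L = 257/100 ≈ 2.5700.
Efficiency = H/L = 2.5217/2.5700 = 98.1%.

98.1%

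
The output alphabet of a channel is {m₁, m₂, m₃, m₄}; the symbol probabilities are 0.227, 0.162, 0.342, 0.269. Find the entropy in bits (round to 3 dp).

1.950 bits

H = −Σ pᵢ log₂ pᵢ.
−0.227·log₂(0.227) = 0.4856
−0.162·log₂(0.162) = 0.4254
−0.342·log₂(0.342) = 0.5294
−0.269·log₂(0.269) = 0.5096
Sum ≈ 1.9500 → 1.950 bits.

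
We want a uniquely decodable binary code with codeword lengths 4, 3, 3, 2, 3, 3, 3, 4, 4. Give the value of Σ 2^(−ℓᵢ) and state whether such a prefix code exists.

With common denominator 2^4 = 16: Σ 2^(−ℓᵢ) = 1/16 + 2/16 + 2/16 + 4/16 + 2/16 + 2/16 + 2/16 + 1/16 + 1/16 = 17/16 = 1.0625.
Kraft's inequality requires Σ ≤ 1; here Σ = 1.0625 > 1, so no such prefix code exists.

1.0625; no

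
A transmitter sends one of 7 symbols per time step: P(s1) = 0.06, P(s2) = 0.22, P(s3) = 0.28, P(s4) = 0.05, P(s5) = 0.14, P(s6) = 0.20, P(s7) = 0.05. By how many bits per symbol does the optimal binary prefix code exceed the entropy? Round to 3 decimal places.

0.028 bits

Entropy H = −Σ p log₂ p ≈ 2.5320 bits.
Huffman merges: 1/20+1/20→1/10; 3/50+1/10→4/25; 7/50+4/25→3/10; 1/5+11/50→21/50; 7/25+3/10→29/50; 21/50+29/50→1. L = 64/25 ≈ 2.5600.
L − H = 2.5600 − 2.5320 = 0.028 bits.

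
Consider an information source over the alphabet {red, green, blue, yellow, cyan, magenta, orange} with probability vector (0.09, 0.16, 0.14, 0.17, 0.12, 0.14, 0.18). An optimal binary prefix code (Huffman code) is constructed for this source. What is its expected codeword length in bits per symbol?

Repeatedly combine the two least-probable nodes; the expected code length is the sum of the merged weights.
merge 9/100 + 3/25 → 21/100
merge 7/50 + 7/50 → 7/25
merge 4/25 + 17/100 → 33/100
merge 9/50 + 21/100 → 39/100
merge 7/25 + 33/100 → 61/100
merge 39/100 + 61/100 → 1
L = 21/100 + 7/25 + 33/100 + 39/100 + 61/100 + 1 = 141/50 = 2.82 bits/symbol.

2.82 bits/symbol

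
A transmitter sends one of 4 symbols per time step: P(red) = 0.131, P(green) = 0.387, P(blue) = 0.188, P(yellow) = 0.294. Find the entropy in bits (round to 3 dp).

H = −Σ pᵢ log₂ pᵢ.
−0.131·log₂(0.131) = 0.3841
−0.387·log₂(0.387) = 0.5300
−0.188·log₂(0.188) = 0.4533
−0.294·log₂(0.294) = 0.5192
Sum ≈ 1.8867 → 1.887 bits.

1.887 bits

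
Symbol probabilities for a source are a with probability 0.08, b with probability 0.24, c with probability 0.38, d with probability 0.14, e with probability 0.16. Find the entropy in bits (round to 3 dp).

2.136 bits

H = −Σ pᵢ log₂ pᵢ.
−0.08·log₂(0.08) = 0.2915
−0.24·log₂(0.24) = 0.4941
−0.38·log₂(0.38) = 0.5305
−0.14·log₂(0.14) = 0.3971
−0.16·log₂(0.16) = 0.4230
Sum ≈ 2.1362 → 2.136 bits.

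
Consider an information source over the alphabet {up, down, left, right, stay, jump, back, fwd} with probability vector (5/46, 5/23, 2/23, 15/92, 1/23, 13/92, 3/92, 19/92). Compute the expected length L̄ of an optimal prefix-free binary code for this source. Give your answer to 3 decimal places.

2.815 bits/symbol

Repeatedly combine the two least-probable nodes; the expected code length is the sum of the merged weights.
merge 3/92 + 1/23 → 7/92
merge 7/92 + 2/23 → 15/92
merge 5/46 + 13/92 → 1/4
merge 15/92 + 15/92 → 15/46
merge 19/92 + 5/23 → 39/92
merge 1/4 + 15/46 → 53/92
merge 39/92 + 53/92 → 1
L = 7/92 + 15/92 + 1/4 + 15/46 + 39/92 + 53/92 + 1 = 259/92 ≈ 2.815 bits/symbol.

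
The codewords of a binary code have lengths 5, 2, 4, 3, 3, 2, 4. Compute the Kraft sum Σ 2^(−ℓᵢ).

0.90625

With common denominator 2^5 = 32: Σ 2^(−ℓᵢ) = 1/32 + 8/32 + 2/32 + 4/32 + 4/32 + 8/32 + 2/32 = 29/32 = 0.90625.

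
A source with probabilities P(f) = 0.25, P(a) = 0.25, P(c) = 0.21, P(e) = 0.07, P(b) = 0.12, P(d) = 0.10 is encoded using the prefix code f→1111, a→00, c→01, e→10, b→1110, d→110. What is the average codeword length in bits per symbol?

L̄ = Σ pᵢ·ℓᵢ = 0.25·4 + 0.25·2 + 0.21·2 + 0.07·2 + 0.12·4 + 0.10·3 = 2.84 bits/symbol.

2.84 bits/symbol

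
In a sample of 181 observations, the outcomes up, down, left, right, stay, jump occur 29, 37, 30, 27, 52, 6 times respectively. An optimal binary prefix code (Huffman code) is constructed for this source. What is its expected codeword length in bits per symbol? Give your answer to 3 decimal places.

Probabilities are the counts divided by 181.
Repeatedly combine the two least-probable nodes; the expected code length is the sum of the merged weights.
merge 6/181 + 27/181 → 33/181
merge 29/181 + 30/181 → 59/181
merge 33/181 + 37/181 → 70/181
merge 52/181 + 59/181 → 111/181
merge 70/181 + 111/181 → 1
L = 33/181 + 59/181 + 70/181 + 111/181 + 1 = 454/181 ≈ 2.508 bits/symbol.

2.508 bits/symbol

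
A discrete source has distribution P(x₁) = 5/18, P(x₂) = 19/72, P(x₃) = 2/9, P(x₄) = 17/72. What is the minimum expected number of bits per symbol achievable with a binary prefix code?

2 bits/symbol

Repeatedly combine the two least-probable nodes; the expected code length is the sum of the merged weights.
merge 2/9 + 17/72 → 11/24
merge 19/72 + 5/18 → 13/24
merge 11/24 + 13/24 → 1
L = 11/24 + 13/24 + 1 = 2 bits/symbol.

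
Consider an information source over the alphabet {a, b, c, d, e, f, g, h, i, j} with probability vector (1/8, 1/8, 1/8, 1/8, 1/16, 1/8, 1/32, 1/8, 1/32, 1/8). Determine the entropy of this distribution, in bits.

Each probability is a power of 1/2, so log₂(1/p) is an integer.
H = Σ p·log₂(1/p) = 1/8·3 + 1/8·3 + 1/8·3 + 1/8·3 + 1/16·4 + 1/8·3 + 1/32·5 + 1/8·3 + 1/32·5 + 1/8·3 = 3.1875 bits.

3.1875 bits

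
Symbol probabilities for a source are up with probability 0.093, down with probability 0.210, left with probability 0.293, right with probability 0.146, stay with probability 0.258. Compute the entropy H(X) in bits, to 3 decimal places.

2.220 bits

H = −Σ pᵢ log₂ pᵢ.
−0.093·log₂(0.093) = 0.3187
−0.210·log₂(0.210) = 0.4728
−0.293·log₂(0.293) = 0.5189
−0.146·log₂(0.146) = 0.4053
−0.258·log₂(0.258) = 0.5043
Sum ≈ 2.2200 → 2.220 bits.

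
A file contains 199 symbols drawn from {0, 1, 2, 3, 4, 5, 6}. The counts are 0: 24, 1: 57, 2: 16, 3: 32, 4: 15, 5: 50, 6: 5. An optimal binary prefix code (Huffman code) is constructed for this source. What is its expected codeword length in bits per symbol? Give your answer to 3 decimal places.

2.563 bits/symbol

Probabilities are the counts divided by 199.
Repeatedly combine the two least-probable nodes; the expected code length is the sum of the merged weights.
merge 5/199 + 15/199 → 20/199
merge 16/199 + 20/199 → 36/199
merge 24/199 + 32/199 → 56/199
merge 36/199 + 50/199 → 86/199
merge 56/199 + 57/199 → 113/199
merge 86/199 + 113/199 → 1
L = 20/199 + 36/199 + 56/199 + 86/199 + 113/199 + 1 = 510/199 ≈ 2.563 bits/symbol.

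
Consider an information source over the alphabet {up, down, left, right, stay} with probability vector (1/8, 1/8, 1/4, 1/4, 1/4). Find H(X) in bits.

2.25 bits

Each probability is a power of 1/2, so log₂(1/p) is an integer.
H = Σ p·log₂(1/p) = 1/8·3 + 1/8·3 + 1/4·2 + 1/4·2 + 1/4·2 = 2.25 bits.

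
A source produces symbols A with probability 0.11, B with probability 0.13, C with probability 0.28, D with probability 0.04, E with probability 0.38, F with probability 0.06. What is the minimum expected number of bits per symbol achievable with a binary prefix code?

2.27 bits/symbol

Repeatedly combine the two least-probable nodes; the expected code length is the sum of the merged weights.
merge 1/25 + 3/50 → 1/10
merge 1/10 + 11/100 → 21/100
merge 13/100 + 21/100 → 17/50
merge 7/25 + 17/50 → 31/50
merge 19/50 + 31/50 → 1
L = 1/10 + 21/100 + 17/50 + 31/50 + 1 = 227/100 = 2.27 bits/symbol.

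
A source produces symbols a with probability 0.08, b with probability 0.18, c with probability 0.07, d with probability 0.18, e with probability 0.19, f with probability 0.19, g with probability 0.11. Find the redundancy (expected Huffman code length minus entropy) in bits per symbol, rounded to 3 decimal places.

Entropy H = −Σ p log₂ p ≈ 2.7114 bits.
Huffman merges: 7/100+2/25→3/20; 11/100+3/20→13/50; 9/50+9/50→9/25; 19/100+19/100→19/50; 13/50+9/25→31/50; 19/50+31/50→1. L = 277/100 ≈ 2.7700.
L − H = 2.7700 − 2.7114 = 0.059 bits.

0.059 bits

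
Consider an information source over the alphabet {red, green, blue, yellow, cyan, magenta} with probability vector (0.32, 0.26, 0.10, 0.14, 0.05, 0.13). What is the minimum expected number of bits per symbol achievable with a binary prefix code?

2.42 bits/symbol

Repeatedly combine the two least-probable nodes; the expected code length is the sum of the merged weights.
merge 1/20 + 1/10 → 3/20
merge 13/100 + 7/50 → 27/100
merge 3/20 + 13/50 → 41/100
merge 27/100 + 8/25 → 59/100
merge 41/100 + 59/100 → 1
L = 3/20 + 27/100 + 41/100 + 59/100 + 1 = 121/50 = 2.42 bits/symbol.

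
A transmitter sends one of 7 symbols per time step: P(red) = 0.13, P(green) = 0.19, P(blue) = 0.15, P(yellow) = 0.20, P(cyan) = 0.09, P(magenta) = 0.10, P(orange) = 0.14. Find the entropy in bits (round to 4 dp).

2.7548 bits

H = −Σ pᵢ log₂ pᵢ.
−0.13·log₂(0.13) = 0.3826
−0.19·log₂(0.19) = 0.4552
−0.15·log₂(0.15) = 0.4105
−0.20·log₂(0.20) = 0.4644
−0.09·log₂(0.09) = 0.3127
−0.10·log₂(0.10) = 0.3322
−0.14·log₂(0.14) = 0.3971
Sum ≈ 2.7548 → 2.7548 bits.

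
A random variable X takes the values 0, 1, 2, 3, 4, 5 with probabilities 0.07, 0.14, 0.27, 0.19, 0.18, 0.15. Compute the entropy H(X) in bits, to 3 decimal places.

2.487 bits

H = −Σ pᵢ log₂ pᵢ.
−0.07·log₂(0.07) = 0.2686
−0.14·log₂(0.14) = 0.3971
−0.27·log₂(0.27) = 0.5100
−0.19·log₂(0.19) = 0.4552
−0.18·log₂(0.18) = 0.4453
−0.15·log₂(0.15) = 0.4105
Sum ≈ 2.4868 → 2.487 bits.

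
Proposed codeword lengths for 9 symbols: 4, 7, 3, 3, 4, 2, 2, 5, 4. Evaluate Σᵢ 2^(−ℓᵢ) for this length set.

With common denominator 2^7 = 128: Σ 2^(−ℓᵢ) = 8/128 + 1/128 + 16/128 + 16/128 + 8/128 + 32/128 + 32/128 + 4/128 + 8/128 = 125/128 = 0.9765625.

0.9765625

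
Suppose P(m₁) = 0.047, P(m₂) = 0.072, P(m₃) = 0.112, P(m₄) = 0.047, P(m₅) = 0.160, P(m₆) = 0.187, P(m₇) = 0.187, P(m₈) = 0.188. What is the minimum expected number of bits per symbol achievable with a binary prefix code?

Repeatedly combine the two least-probable nodes; the expected code length is the sum of the merged weights.
merge 47/1000 + 47/1000 → 47/500
merge 9/125 + 47/500 → 83/500
merge 14/125 + 4/25 → 34/125
merge 83/500 + 187/1000 → 353/1000
merge 187/1000 + 47/250 → 3/8
merge 34/125 + 353/1000 → 5/8
merge 3/8 + 5/8 → 1
L = 47/500 + 83/500 + 34/125 + 353/1000 + 3/8 + 5/8 + 1 = 577/200 = 2.885 bits/symbol.

2.885 bits/symbol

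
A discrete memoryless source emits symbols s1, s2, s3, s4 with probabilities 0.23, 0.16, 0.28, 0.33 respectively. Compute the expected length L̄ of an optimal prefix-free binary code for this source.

2 bits/symbol

Repeatedly combine the two least-probable nodes; the expected code length is the sum of the merged weights.
merge 4/25 + 23/100 → 39/100
merge 7/25 + 33/100 → 61/100
merge 39/100 + 61/100 → 1
L = 39/100 + 61/100 + 1 = 2 bits/symbol.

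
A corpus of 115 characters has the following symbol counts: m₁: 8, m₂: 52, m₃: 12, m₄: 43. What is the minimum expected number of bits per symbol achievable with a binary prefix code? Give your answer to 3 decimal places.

Probabilities are the counts divided by 115.
Repeatedly combine the two least-probable nodes; the expected code length is the sum of the merged weights.
merge 8/115 + 12/115 → 4/23
merge 4/23 + 43/115 → 63/115
merge 52/115 + 63/115 → 1
L = 4/23 + 63/115 + 1 = 198/115 ≈ 1.722 bits/symbol.

1.722 bits/symbol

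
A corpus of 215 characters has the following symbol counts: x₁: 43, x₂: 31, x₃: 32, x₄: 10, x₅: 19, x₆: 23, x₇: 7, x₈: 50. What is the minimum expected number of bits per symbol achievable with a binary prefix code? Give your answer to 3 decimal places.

Probabilities are the counts divided by 215.
Repeatedly combine the two least-probable nodes; the expected code length is the sum of the merged weights.
merge 7/215 + 2/43 → 17/215
merge 17/215 + 19/215 → 36/215
merge 23/215 + 31/215 → 54/215
merge 32/215 + 36/215 → 68/215
merge 1/5 + 10/43 → 93/215
merge 54/215 + 68/215 → 122/215
merge 93/215 + 122/215 → 1
L = 17/215 + 36/215 + 54/215 + 68/215 + 93/215 + 122/215 + 1 = 121/43 ≈ 2.814 bits/symbol.

2.814 bits/symbol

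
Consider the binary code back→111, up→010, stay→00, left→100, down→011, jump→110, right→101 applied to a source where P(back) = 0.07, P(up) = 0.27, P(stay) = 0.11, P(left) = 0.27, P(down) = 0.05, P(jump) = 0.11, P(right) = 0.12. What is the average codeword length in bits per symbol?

2.89 bits/symbol

L̄ = Σ pᵢ·ℓᵢ = 0.07·3 + 0.27·3 + 0.11·2 + 0.27·3 + 0.05·3 + 0.11·3 + 0.12·3 = 2.89 bits/symbol.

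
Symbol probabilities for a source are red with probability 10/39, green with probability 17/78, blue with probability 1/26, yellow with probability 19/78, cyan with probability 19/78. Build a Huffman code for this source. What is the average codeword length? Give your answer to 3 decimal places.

2.256 bits/symbol

Repeatedly combine the two least-probable nodes; the expected code length is the sum of the merged weights.
merge 1/26 + 17/78 → 10/39
merge 19/78 + 19/78 → 19/39
merge 10/39 + 10/39 → 20/39
merge 19/39 + 20/39 → 1
L = 10/39 + 19/39 + 20/39 + 1 = 88/39 ≈ 2.256 bits/symbol.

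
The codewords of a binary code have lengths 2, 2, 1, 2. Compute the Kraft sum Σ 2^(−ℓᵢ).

1.25

With common denominator 2^2 = 4: Σ 2^(−ℓᵢ) = 1/4 + 1/4 + 2/4 + 1/4 = 5/4 = 1.25.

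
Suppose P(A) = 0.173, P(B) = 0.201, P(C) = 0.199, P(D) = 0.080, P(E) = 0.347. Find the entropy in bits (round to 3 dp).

H = −Σ pᵢ log₂ pᵢ.
−0.173·log₂(0.173) = 0.4379
−0.201·log₂(0.201) = 0.4653
−0.199·log₂(0.199) = 0.4635
−0.080·log₂(0.080) = 0.2915
−0.347·log₂(0.347) = 0.5299
Sum ≈ 2.1880 → 2.188 bits.

2.188 bits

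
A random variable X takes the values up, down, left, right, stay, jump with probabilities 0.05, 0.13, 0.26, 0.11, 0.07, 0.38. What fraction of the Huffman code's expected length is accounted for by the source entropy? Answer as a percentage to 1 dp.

Entropy H = −Σ p log₂ p ≈ 2.2533 bits.
Huffman merges: 1/20+7/100→3/25; 11/100+3/25→23/100; 13/100+23/100→9/25; 13/50+9/25→31/50; 19/50+31/50→1. L = 233/100 ≈ 2.3300.
Efficiency = H/L = 2.2533/2.3300 = 96.7%.

96.7%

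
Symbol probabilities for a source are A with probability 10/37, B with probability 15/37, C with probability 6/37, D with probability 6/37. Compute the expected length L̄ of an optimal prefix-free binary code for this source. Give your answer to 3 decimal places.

Repeatedly combine the two least-probable nodes; the expected code length is the sum of the merged weights.
merge 6/37 + 6/37 → 12/37
merge 10/37 + 12/37 → 22/37
merge 15/37 + 22/37 → 1
L = 12/37 + 22/37 + 1 = 71/37 ≈ 1.919 bits/symbol.

1.919 bits/symbol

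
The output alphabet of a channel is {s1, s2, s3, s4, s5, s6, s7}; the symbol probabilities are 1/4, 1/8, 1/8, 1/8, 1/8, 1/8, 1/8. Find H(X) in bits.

2.75 bits

Each probability is a power of 1/2, so log₂(1/p) is an integer.
H = Σ p·log₂(1/p) = 1/4·2 + 1/8·3 + 1/8·3 + 1/8·3 + 1/8·3 + 1/8·3 + 1/8·3 = 2.75 bits.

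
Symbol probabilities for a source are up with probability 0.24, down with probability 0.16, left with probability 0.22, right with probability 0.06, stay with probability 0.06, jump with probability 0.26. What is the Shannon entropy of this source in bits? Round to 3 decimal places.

2.390 bits

H = −Σ pᵢ log₂ pᵢ.
−0.24·log₂(0.24) = 0.4941
−0.16·log₂(0.16) = 0.4230
−0.22·log₂(0.22) = 0.4806
−0.06·log₂(0.06) = 0.2435
−0.06·log₂(0.06) = 0.2435
−0.26·log₂(0.26) = 0.5053
Sum ≈ 2.3901 → 2.390 bits.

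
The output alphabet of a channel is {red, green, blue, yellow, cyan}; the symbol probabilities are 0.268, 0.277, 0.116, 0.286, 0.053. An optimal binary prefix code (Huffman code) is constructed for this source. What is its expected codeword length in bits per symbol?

2.169 bits/symbol

Repeatedly combine the two least-probable nodes; the expected code length is the sum of the merged weights.
merge 53/1000 + 29/250 → 169/1000
merge 169/1000 + 67/250 → 437/1000
merge 277/1000 + 143/500 → 563/1000
merge 437/1000 + 563/1000 → 1
L = 169/1000 + 437/1000 + 563/1000 + 1 = 2169/1000 = 2.169 bits/symbol.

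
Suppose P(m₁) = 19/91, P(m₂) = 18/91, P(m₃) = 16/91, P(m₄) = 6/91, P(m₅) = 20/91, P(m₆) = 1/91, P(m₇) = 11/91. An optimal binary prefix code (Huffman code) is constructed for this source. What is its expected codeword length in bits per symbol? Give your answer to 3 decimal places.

2.648 bits/symbol

Repeatedly combine the two least-probable nodes; the expected code length is the sum of the merged weights.
merge 1/91 + 6/91 → 1/13
merge 1/13 + 11/91 → 18/91
merge 16/91 + 18/91 → 34/91
merge 18/91 + 19/91 → 37/91
merge 20/91 + 34/91 → 54/91
merge 37/91 + 54/91 → 1
L = 1/13 + 18/91 + 34/91 + 37/91 + 54/91 + 1 = 241/91 ≈ 2.648 bits/symbol.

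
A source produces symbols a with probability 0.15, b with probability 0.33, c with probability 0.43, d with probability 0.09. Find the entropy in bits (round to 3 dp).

H = −Σ pᵢ log₂ pᵢ.
−0.15·log₂(0.15) = 0.4105
−0.33·log₂(0.33) = 0.5278
−0.43·log₂(0.43) = 0.5236
−0.09·log₂(0.09) = 0.3127
Sum ≈ 1.7746 → 1.775 bits.

1.775 bits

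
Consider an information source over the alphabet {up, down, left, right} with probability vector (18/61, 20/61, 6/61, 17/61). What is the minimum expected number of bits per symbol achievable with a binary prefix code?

2 bits/symbol

Repeatedly combine the two least-probable nodes; the expected code length is the sum of the merged weights.
merge 6/61 + 17/61 → 23/61
merge 18/61 + 20/61 → 38/61
merge 23/61 + 38/61 → 1
L = 23/61 + 38/61 + 1 = 2 bits/symbol.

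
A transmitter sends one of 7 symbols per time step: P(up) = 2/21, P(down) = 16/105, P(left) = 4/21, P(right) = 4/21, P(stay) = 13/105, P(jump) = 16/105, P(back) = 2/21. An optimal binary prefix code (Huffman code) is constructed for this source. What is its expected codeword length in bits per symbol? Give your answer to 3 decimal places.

Repeatedly combine the two least-probable nodes; the expected code length is the sum of the merged weights.
merge 2/21 + 2/21 → 4/21
merge 13/105 + 16/105 → 29/105
merge 16/105 + 4/21 → 12/35
merge 4/21 + 4/21 → 8/21
merge 29/105 + 12/35 → 13/21
merge 8/21 + 13/21 → 1
L = 4/21 + 29/105 + 12/35 + 8/21 + 13/21 + 1 = 59/21 ≈ 2.810 bits/symbol.

2.810 bits/symbol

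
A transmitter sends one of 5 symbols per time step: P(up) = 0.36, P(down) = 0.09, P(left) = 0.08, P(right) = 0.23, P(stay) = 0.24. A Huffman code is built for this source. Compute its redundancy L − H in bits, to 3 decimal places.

Entropy H = −Σ p log₂ p ≈ 2.1166 bits.
Huffman merges: 2/25+9/100→17/100; 17/100+23/100→2/5; 6/25+9/25→3/5; 2/5+3/5→1. L = 217/100 ≈ 2.1700.
L − H = 2.1700 − 2.1166 = 0.053 bits.

0.053 bits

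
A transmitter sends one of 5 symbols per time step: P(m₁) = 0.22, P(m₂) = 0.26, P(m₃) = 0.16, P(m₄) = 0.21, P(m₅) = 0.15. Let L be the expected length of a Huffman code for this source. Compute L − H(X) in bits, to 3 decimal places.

0.018 bits

Entropy H = −Σ p log₂ p ≈ 2.2922 bits.
Huffman merges: 3/20+4/25→31/100; 21/100+11/50→43/100; 13/50+31/100→57/100; 43/100+57/100→1. L = 231/100 ≈ 2.3100.
L − H = 2.3100 − 2.2922 = 0.018 bits.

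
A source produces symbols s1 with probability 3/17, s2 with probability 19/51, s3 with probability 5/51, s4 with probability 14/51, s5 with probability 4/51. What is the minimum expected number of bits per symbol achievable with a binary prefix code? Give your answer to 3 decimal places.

2.157 bits/symbol

Repeatedly combine the two least-probable nodes; the expected code length is the sum of the merged weights.
merge 4/51 + 5/51 → 3/17
merge 3/17 + 3/17 → 6/17
merge 14/51 + 6/17 → 32/51
merge 19/51 + 32/51 → 1
L = 3/17 + 6/17 + 32/51 + 1 = 110/51 ≈ 2.157 bits/symbol.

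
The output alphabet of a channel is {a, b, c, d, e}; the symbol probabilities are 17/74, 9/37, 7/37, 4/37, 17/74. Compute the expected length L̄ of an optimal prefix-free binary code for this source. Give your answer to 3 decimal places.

2.297 bits/symbol

Repeatedly combine the two least-probable nodes; the expected code length is the sum of the merged weights.
merge 4/37 + 7/37 → 11/37
merge 17/74 + 17/74 → 17/37
merge 9/37 + 11/37 → 20/37
merge 17/37 + 20/37 → 1
L = 11/37 + 17/37 + 20/37 + 1 = 85/37 ≈ 2.297 bits/symbol.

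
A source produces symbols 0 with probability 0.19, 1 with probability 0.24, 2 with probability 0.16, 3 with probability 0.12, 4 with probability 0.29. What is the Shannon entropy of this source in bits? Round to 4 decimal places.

H = −Σ pᵢ log₂ pᵢ.
−0.19·log₂(0.19) = 0.4552
−0.24·log₂(0.24) = 0.4941
−0.16·log₂(0.16) = 0.4230
−0.12·log₂(0.12) = 0.3671
−0.29·log₂(0.29) = 0.5179
Sum ≈ 2.2573 → 2.2573 bits.

2.2573 bits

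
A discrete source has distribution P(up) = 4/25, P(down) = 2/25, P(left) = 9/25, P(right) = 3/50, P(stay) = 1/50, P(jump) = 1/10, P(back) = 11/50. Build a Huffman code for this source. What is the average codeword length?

Repeatedly combine the two least-probable nodes; the expected code length is the sum of the merged weights.
merge 1/50 + 3/50 → 2/25
merge 2/25 + 2/25 → 4/25
merge 1/10 + 4/25 → 13/50
merge 4/25 + 11/50 → 19/50
merge 13/50 + 9/25 → 31/50
merge 19/50 + 31/50 → 1
L = 2/25 + 4/25 + 13/50 + 19/50 + 31/50 + 1 = 5/2 = 2.5 bits/symbol.

2.5 bits/symbol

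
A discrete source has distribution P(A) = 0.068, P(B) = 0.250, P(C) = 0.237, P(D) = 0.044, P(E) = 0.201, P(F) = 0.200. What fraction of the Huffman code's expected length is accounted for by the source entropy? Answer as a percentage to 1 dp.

Entropy H = −Σ p log₂ p ≈ 2.3839 bits.
Huffman merges: 11/250+17/250→14/125; 14/125+1/5→39/125; 201/1000+237/1000→219/500; 1/4+39/125→281/500; 219/500+281/500→1. L = 303/125 ≈ 2.4240.
Efficiency = H/L = 2.3839/2.4240 = 98.3%.

98.3%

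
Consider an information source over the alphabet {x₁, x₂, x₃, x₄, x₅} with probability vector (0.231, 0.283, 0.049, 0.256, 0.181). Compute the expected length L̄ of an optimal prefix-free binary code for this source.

Repeatedly combine the two least-probable nodes; the expected code length is the sum of the merged weights.
merge 49/1000 + 181/1000 → 23/100
merge 23/100 + 231/1000 → 461/1000
merge 32/125 + 283/1000 → 539/1000
merge 461/1000 + 539/1000 → 1
L = 23/100 + 461/1000 + 539/1000 + 1 = 223/100 = 2.23 bits/symbol.

2.23 bits/symbol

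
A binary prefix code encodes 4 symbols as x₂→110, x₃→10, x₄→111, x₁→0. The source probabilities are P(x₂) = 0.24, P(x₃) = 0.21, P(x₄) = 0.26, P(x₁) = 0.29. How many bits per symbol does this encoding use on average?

L̄ = Σ pᵢ·ℓᵢ = 0.24·3 + 0.21·2 + 0.26·3 + 0.29·1 = 2.21 bits/symbol.

2.21 bits/symbol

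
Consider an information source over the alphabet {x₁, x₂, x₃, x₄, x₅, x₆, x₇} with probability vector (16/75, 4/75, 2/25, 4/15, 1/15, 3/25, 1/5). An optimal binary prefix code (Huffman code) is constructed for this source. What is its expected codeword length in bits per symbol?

2.64 bits/symbol

Repeatedly combine the two least-probable nodes; the expected code length is the sum of the merged weights.
merge 4/75 + 1/15 → 3/25
merge 2/25 + 3/25 → 1/5
merge 3/25 + 1/5 → 8/25
merge 1/5 + 16/75 → 31/75
merge 4/15 + 8/25 → 44/75
merge 31/75 + 44/75 → 1
L = 3/25 + 1/5 + 8/25 + 31/75 + 44/75 + 1 = 66/25 = 2.64 bits/symbol.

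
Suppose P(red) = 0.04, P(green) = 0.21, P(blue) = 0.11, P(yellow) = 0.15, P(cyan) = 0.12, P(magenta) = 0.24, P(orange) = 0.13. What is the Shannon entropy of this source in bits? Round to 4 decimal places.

H = −Σ pᵢ log₂ pᵢ.
−0.04·log₂(0.04) = 0.1858
−0.21·log₂(0.21) = 0.4728
−0.11·log₂(0.11) = 0.3503
−0.15·log₂(0.15) = 0.4105
−0.12·log₂(0.12) = 0.3671
−0.24·log₂(0.24) = 0.4941
−0.13·log₂(0.13) = 0.3826
Sum ≈ 2.6633 → 2.6633 bits.

2.6633 bits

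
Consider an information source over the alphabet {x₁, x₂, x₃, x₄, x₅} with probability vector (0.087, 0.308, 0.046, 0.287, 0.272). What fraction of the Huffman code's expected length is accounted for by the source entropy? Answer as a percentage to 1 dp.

96.7%

Entropy H = −Σ p log₂ p ≈ 2.0619 bits.
Huffman merges: 23/500+87/1000→133/1000; 133/1000+34/125→81/200; 287/1000+77/250→119/200; 81/200+119/200→1. L = 2133/1000 ≈ 2.1330.
Efficiency = H/L = 2.0619/2.1330 = 96.7%.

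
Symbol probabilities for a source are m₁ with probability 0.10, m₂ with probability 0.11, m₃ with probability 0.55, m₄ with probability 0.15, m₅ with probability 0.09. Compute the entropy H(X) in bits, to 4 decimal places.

1.8801 bits

H = −Σ pᵢ log₂ pᵢ.
−0.10·log₂(0.10) = 0.3322
−0.11·log₂(0.11) = 0.3503
−0.55·log₂(0.55) = 0.4744
−0.15·log₂(0.15) = 0.4105
−0.09·log₂(0.09) = 0.3127
Sum ≈ 1.8801 → 1.8801 bits.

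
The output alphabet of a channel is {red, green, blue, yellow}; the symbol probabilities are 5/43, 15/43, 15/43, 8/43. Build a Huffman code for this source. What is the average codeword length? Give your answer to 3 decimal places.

1.953 bits/symbol

Repeatedly combine the two least-probable nodes; the expected code length is the sum of the merged weights.
merge 5/43 + 8/43 → 13/43
merge 13/43 + 15/43 → 28/43
merge 15/43 + 28/43 → 1
L = 13/43 + 28/43 + 1 = 84/43 ≈ 1.953 bits/symbol.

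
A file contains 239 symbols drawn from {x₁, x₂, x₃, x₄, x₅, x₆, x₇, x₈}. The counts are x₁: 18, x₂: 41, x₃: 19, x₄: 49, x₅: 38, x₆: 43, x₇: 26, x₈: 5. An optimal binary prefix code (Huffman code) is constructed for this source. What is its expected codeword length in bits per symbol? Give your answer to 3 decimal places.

2.887 bits/symbol

Probabilities are the counts divided by 239.
Repeatedly combine the two least-probable nodes; the expected code length is the sum of the merged weights.
merge 5/239 + 18/239 → 23/239
merge 19/239 + 23/239 → 42/239
merge 26/239 + 38/239 → 64/239
merge 41/239 + 42/239 → 83/239
merge 43/239 + 49/239 → 92/239
merge 64/239 + 83/239 → 147/239
merge 92/239 + 147/239 → 1
L = 23/239 + 42/239 + 64/239 + 83/239 + 92/239 + 147/239 + 1 = 690/239 ≈ 2.887 bits/symbol.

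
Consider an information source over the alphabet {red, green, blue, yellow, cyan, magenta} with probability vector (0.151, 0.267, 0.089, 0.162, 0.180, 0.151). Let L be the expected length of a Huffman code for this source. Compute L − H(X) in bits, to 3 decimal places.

Entropy H = −Σ p log₂ p ≈ 2.5137 bits.
Huffman merges: 89/1000+151/1000→6/25; 151/1000+81/500→313/1000; 9/50+6/25→21/50; 267/1000+313/1000→29/50; 21/50+29/50→1. L = 2553/1000 ≈ 2.5530.
L − H = 2.5530 − 2.5137 = 0.039 bits.

0.039 bits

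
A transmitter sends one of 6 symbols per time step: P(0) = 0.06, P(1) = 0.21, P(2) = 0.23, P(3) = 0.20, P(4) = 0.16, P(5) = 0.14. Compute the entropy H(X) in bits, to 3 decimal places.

2.489 bits

H = −Σ pᵢ log₂ pᵢ.
−0.06·log₂(0.06) = 0.2435
−0.21·log₂(0.21) = 0.4728
−0.23·log₂(0.23) = 0.4877
−0.20·log₂(0.20) = 0.4644
−0.16·log₂(0.16) = 0.4230
−0.14·log₂(0.14) = 0.3971
Sum ≈ 2.4885 → 2.489 bits.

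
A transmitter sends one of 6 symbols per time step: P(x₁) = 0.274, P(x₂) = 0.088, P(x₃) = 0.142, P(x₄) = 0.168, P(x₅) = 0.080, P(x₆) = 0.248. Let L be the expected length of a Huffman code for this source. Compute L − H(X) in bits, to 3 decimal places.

0.035 bits

Entropy H = −Σ p log₂ p ≈ 2.4429 bits.
Huffman merges: 2/25+11/125→21/125; 71/500+21/125→31/100; 21/125+31/125→52/125; 137/500+31/100→73/125; 52/125+73/125→1. L = 1239/500 ≈ 2.4780.
L − H = 2.4780 − 2.4429 = 0.035 bits.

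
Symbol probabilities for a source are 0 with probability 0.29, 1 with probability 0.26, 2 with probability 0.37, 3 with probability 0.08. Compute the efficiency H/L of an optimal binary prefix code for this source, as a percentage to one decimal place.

Entropy H = −Σ p log₂ p ≈ 1.8454 bits.
Huffman merges: 2/25+13/50→17/50; 29/100+17/50→63/100; 37/100+63/100→1. L = 197/100 ≈ 1.9700.
Efficiency = H/L = 1.8454/1.9700 = 93.7%.

93.7%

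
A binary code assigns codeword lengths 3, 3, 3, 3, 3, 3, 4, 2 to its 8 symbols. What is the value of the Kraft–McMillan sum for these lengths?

1.0625

With common denominator 2^4 = 16: Σ 2^(−ℓᵢ) = 2/16 + 2/16 + 2/16 + 2/16 + 2/16 + 2/16 + 1/16 + 4/16 = 17/16 = 1.0625.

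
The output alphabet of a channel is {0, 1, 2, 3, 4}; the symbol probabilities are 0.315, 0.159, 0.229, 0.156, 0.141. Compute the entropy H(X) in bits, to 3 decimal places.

2.250 bits

H = −Σ pᵢ log₂ pᵢ.
−0.315·log₂(0.315) = 0.5250
−0.159·log₂(0.159) = 0.4218
−0.229·log₂(0.229) = 0.4870
−0.156·log₂(0.156) = 0.4181
−0.141·log₂(0.141) = 0.3985
Sum ≈ 2.2504 → 2.250 bits.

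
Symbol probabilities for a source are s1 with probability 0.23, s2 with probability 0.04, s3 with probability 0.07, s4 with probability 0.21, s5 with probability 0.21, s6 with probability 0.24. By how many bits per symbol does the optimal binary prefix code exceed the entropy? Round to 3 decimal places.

0.048 bits

Entropy H = −Σ p log₂ p ≈ 2.3818 bits.
Huffman merges: 1/25+7/100→11/100; 11/100+21/100→8/25; 21/100+23/100→11/25; 6/25+8/25→14/25; 11/25+14/25→1. L = 243/100 ≈ 2.4300.
L − H = 2.4300 − 2.3818 = 0.048 bits.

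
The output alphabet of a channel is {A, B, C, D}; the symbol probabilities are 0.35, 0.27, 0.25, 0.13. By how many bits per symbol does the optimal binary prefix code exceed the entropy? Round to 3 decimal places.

0.077 bits

Entropy H = −Σ p log₂ p ≈ 1.9228 bits.
Huffman merges: 13/100+1/4→19/50; 27/100+7/20→31/50; 19/50+31/50→1. L = 2 ≈ 2.0000.
L − H = 2.0000 − 1.9228 = 0.077 bits.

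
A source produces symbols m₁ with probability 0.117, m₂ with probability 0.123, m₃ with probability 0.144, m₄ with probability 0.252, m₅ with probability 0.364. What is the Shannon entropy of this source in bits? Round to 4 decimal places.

H = −Σ pᵢ log₂ pᵢ.
−0.117·log₂(0.117) = 0.3622
−0.123·log₂(0.123) = 0.3719
−0.144·log₂(0.144) = 0.4026
−0.252·log₂(0.252) = 0.5011
−0.364·log₂(0.364) = 0.5307
Sum ≈ 2.1684 → 2.1684 bits.

2.1684 bits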